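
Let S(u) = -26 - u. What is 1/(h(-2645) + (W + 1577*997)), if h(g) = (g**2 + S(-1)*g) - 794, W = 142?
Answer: 1/8633767 ≈ 1.1582e-7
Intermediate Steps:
h(g) = -794 + g**2 - 25*g (h(g) = (g**2 + (-26 - 1*(-1))*g) - 794 = (g**2 + (-26 + 1)*g) - 794 = (g**2 - 25*g) - 794 = -794 + g**2 - 25*g)
1/(h(-2645) + (W + 1577*997)) = 1/((-794 + (-2645)**2 - 25*(-2645)) + (142 + 1577*997)) = 1/((-794 + 6996025 + 66125) + (142 + 1572269)) = 1/(7061356 + 1572411) = 1/8633767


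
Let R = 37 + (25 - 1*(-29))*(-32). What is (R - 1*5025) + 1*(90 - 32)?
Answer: -6658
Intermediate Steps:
R = -1691 (R = 37 + (25 + 29)*(-32) = 37 + 54*(-32) = 37 - 1728 = -1691)
(R - 1*5025) + 1*(90 - 32) = (-1691 - 1*5025) + 1*(90 - 32) = (-1691 - 5025) + 1*58 = -6716 + 58 = -6658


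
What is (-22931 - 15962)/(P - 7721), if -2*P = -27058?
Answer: -38893/5808 ≈ -6.6965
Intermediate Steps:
P = 13529 (P = -1/2*(-27058) = 13529)
(-22931 - 15962)/(P - 7721) = (-22931 - 15962)/(13529 - 7721) = -38893/5808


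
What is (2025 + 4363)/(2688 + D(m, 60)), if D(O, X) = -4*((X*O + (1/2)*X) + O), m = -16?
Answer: 1597/1618 ≈ 0.98702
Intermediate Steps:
D(O, X) = -4*O - 2*X - 4*O*X (D(O, X) = -4*((O*X + (1*(½))*X) + O) = -4*((O*X + X/2) + O) = -4*((X/2 + O*X) + O) = -4*(O + X/2 + O*X) = -4*O - 2*X - 4*O*X)
(2025 + 4363)/(2688 + D(m, 60)) = (2025 + 4363)/(2688 + (-4*(-16) - 2*60 - 4*(-16)*60)) = 6388/(2688 + (64 - 120 + 3840)) = 6388/(2688 + 3784) = 6388/6472 = 6388*(1/6472) = 1597/1618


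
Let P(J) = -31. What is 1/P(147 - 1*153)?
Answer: -1/31 ≈ -0.032258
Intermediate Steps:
1/P(147 - 1*153) = 1/(-31) = -1/31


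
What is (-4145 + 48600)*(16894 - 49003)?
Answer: -1427405595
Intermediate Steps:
(-4145 + 48600)*(16894 - 49003) = 44455*(-32109) = -1427405595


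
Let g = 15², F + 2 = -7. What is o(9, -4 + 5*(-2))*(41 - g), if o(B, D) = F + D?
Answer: 4232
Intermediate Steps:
F = -9 (F = -2 - 7 = -9)
g = 225
o(B, D) = -9 + D
o(9, -4 + 5*(-2))*(41 - g) = (-9 + (-4 + 5*(-2)))*(41 - 1*225) = (-9 + (-4 - 10))*(41 - 225) = (-9 - 14)*(-184) = -23*(-184) = 4232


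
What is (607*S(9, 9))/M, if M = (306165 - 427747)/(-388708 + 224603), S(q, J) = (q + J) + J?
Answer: 2689516845/121582 ≈ 22121.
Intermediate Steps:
S(q, J) = q + 2*J (S(q, J) = (J + q) + J = q + 2*J)
M = 121582/164105 (M = -121582/(-164105) = -121582*(-1/164105) = 121582/164105 ≈ 0.74088)
(607*S(9, 9))/M = (607*(9 + 2*9))/(121582/164105) = (607*(9 + 18))*(164105/121582) = (607*27)*(164105/121582) = 16389*(164105/121582) = 2689516845/121582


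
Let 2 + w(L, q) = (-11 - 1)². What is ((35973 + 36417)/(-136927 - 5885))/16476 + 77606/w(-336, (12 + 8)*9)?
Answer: 15217051606241/27843484392 ≈ 546.52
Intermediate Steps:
w(L, q) = 142 (w(L, q) = -2 + (-11 - 1)² = -2 + (-12)² = -2 + 144 = 142)
((35973 + 36417)/(-136927 - 5885))/16476 + 77606/w(-336, (12 + 8)*9) = ((35973 + 36417)/(-136927 - 5885))/16476 + 77606/142 = (72390/(-142812))*(1/16476) + 77606*(1/142) = (72390*(-1/142812))*(1/16476) + 38803/71 = -12065/23802*1/16476 + 38803/71 = -12065/392161752 + 38803/71 = 15217051606241/27843484392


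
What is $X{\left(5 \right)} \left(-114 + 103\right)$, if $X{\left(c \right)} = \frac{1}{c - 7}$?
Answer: $\frac{11}{2} \approx 5.5$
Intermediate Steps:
$X{\left(c \right)} = \frac{1}{-7 + c}$
$X{\left(5 \right)} \left(-114 + 103\right) = \frac{-114 + 103}{-7 + 5} = \frac{1}{-2} \left(-11\right) = \left(- \frac{1}{2}\right) \left(-11\right) = \frac{11}{2}$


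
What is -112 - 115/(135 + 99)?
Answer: -26323/234 ≈ -112.49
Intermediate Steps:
-112 - 115/(135 + 99) = -112 - 115/234 = -26323/234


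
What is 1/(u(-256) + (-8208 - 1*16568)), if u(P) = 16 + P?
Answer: -1/25016 ≈ -3.9974e-5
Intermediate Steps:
1/(u(-256) + (-8208 - 1*16568)) = 1/((16 - 256) + (-8208 - 1*16568)) = 1/(-240 + (-8208 - 16568)) = 1/(-240 - 24776) = 1/(-25016) = -1/25016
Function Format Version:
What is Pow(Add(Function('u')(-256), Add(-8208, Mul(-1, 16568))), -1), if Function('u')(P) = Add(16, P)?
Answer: Rational(-1, 25016) ≈ -3.9974e-5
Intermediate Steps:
Pow(Add(Function('u')(-256), Add(-8208, Mul(-1, 16568))), -1) = Pow(Add(Add(16, -256), Add(-8208, Mul(-1, 16568))), -1) = Pow(Add(-240, Add(-8208, -16568)), -1) = Pow(Add(-240, -24776), -1) = Pow(-25016, -1) = Rational(-1, 25016)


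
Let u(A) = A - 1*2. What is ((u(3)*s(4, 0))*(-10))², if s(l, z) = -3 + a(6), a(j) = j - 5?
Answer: 400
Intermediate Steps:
u(A) = -2 + A (u(A) = A - 2 = -2 + A)
a(j) = -5 + j
s(l, z) = -2 (s(l, z) = -3 + (-5 + 6) = -3 + 1 = -2)
((u(3)*s(4, 0))*(-10))² = (((-2 + 3)*(-2))*(-10))² = ((1*(-2))*(-10))² = (-2*(-10))² = 20² = 400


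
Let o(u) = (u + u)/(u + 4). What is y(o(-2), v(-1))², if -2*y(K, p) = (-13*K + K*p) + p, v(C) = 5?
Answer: 441/4 ≈ 110.25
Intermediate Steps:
o(u) = 2*u/(4 + u) (o(u) = (2*u)/(4 + u) = 2*u/(4 + u))
y(K, p) = -p/2 + 13*K/2 - K*p/2 (y(K, p) = -((-13*K + K*p) + p)/2 = -(p - 13*K + K*p)/2 = -p/2 + 13*K/2 - K*p/2)
y(o(-2), v(-1))² = (-½*5 + 13*(2*(-2)/(4 - 2))/2 - ½*2*(-2)/(4 - 2)*5)² = (-5/2 + 13*(2*(-2)/2)/2 - ½*2*(-2)/2*5)² = (-5/2 + 13*(2*(-2)*(½))/2 - ½*2*(-2)*(½)*5)² = (-5/2 + (13/2)*(-2) - ½*(-2)*5)² = (-5/2 - 13 + 5)² = (-21/2)² = 441/4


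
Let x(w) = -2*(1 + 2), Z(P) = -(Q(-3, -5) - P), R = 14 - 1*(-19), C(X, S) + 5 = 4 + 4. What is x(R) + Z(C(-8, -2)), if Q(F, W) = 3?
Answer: -6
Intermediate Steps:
C(X, S) = 3 (C(X, S) = -5 + (4 + 4) = -5 + 8 = 3)
R = 33 (R = 14 + 19 = 33)
Z(P) = -3 + P (Z(P) = -(3 - P) = -3 + P)
x(w) = -6 (x(w) = -2*3 = -6)
x(R) + Z(C(-8, -2)) = -6 + (-3 + 3) = -6 + 0 = -6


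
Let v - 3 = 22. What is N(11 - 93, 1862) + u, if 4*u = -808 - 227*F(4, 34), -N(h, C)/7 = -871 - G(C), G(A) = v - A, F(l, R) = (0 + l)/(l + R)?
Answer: -264859/38 ≈ -6970.0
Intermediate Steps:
v = 25 (v = 3 + 22 = 25)
F(l, R) = l/(R + l)
G(A) = 25 - A
N(h, C) = 6272 - 7*C (N(h, C) = -7*(-871 - (25 - C)) = -7*(-871 + (-25 + C)) = -7*(-896 + C) = 6272 - 7*C)
u = -7903/38 (u = (-808 - 908/(34 + 4))/4 = (-808 - 908/38)/4 = (-808 - 227*2/19)/4 = (-808 - 454/19)/4 = (¼)*(-15806/19) = -7903/38 ≈ -207.97)
N(11 - 93, 1862) + u = (6272 - 7*1862) - 7903/38 = (6272 - 13034) - 7903/38 = -6762 - 7903/38 = -264859/38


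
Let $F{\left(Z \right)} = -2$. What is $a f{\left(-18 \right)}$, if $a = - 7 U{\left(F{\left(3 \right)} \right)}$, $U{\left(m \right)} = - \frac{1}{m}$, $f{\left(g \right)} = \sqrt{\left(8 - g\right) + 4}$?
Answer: $- \frac{7 \sqrt{30}}{2} \approx -19.17$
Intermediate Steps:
$f{\left(g \right)} = \sqrt{12 - g}$
$a = - \frac{7}{2}$ ($a = - 7 \left(- \frac{1}{-2}\right) = - 7 \left(\left(-1\right) \left(- \frac{1}{2}\right)\right) = \left(-7\right) \frac{1}{2} = - \frac{7}{2} \approx -3.5$)
$a f{\left(-18 \right)} = - \frac{7 \sqrt{12 - -18}}{2} = - \frac{7 \sqrt{12 + 18}}{2} = - \frac{7 \sqrt{30}}{2}$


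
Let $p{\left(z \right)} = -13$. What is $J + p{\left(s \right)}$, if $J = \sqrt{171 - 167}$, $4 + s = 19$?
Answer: $-11$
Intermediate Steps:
$s = 15$ ($s = -4 + 19 = 15$)
$J = 2$ ($J = \sqrt{4} = 2$)
$J + p{\left(s \right)} = 2 - 13 = -11$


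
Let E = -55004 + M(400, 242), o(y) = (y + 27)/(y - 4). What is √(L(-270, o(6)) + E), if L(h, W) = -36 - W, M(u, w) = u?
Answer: I*√218626/2 ≈ 233.79*I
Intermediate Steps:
o(y) = (27 + y)/(-4 + y)
E = -54604 (E = -55004 + 400 = -54604)
√(L(-270, o(6)) + E) = √((-36 - (27 + 6)/(-4 + 6)) - 54604) = √((-36 - 33/2) - 54604) = √(-105/2 - 54604) = √(-109313/2) = I*√218626/2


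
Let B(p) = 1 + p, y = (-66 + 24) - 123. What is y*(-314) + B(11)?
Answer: 51822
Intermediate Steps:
y = -165 (y = -42 - 123 = -165)
y*(-314) + B(11) = -165*(-314) + (1 + 11) = 51810 + 12 = 51822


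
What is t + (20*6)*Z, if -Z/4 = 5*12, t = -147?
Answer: -28947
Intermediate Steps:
Z = -240 (Z = -20*12 = -4*60 = -240)
t + (20*6)*Z = -147 + (20*6)*(-240) = -147 + 120*(-240) = -147 - 28800 = -28947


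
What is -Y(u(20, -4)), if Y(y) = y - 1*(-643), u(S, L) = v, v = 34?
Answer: -677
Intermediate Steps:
u(S, L) = 34
Y(y) = 643 + y (Y(y) = y + 643 = 643 + y)
-Y(u(20, -4)) = -(643 + 34) = -1*677 = -677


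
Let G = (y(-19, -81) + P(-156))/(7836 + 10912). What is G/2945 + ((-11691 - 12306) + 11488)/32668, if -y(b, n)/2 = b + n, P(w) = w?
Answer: -172664057087/450923427620 ≈ -0.38291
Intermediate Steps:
y(b, n) = -2*b - 2*n (y(b, n) = -2*(b + n) = -2*b - 2*n)
G = 11/4687 (G = ((-2*(-19) - 2*(-81)) - 156)/(7836 + 10912) = ((38 + 162) - 156)/18748 = (200 - 156)*(1/18748) = 44*(1/18748) = 11/4687 ≈ 0.0023469)
G/2945 + ((-11691 - 12306) + 11488)/32668 = (11/4687)/2945 + ((-11691 - 12306) + 11488)/32668 = (11/4687)*(1/2945) + (-23997 + 11488)*(1/32668) = 11/13803215 - 12509*1/32668 = 11/13803215 - 12509/32668 = -172664057087/450923427620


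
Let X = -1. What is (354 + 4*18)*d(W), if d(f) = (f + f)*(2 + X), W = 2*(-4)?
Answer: -6816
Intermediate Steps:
W = -8
d(f) = 2*f (d(f) = (f + f)*(2 - 1) = (2*f)*1 = 2*f)
(354 + 4*18)*d(W) = (354 + 4*18)*(2*(-8)) = (354 + 72)*(-16) = 426*(-16) = -6816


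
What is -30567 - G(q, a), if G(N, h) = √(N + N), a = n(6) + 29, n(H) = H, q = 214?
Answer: -30567 - 2*√107 ≈ -30588.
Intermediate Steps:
a = 35 (a = 6 + 29 = 35)
G(N, h) = √2*√N (G(N, h) = √(2*N) = √2*√N)
-30567 - G(q, a) = -30567 - √2*√214 = -30567 - 2*√107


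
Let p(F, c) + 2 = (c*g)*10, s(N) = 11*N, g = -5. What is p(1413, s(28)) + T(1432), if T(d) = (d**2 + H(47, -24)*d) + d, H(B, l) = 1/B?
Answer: 95724170/47 ≈ 2.0367e+6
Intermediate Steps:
T(d) = d**2 + 48*d/47 (T(d) = (d**2 + d/47) + d = d**2 + 48*d/47)
p(F, c) = -2 - 50*c (p(F, c) = -2 + (c*(-5))*10 = -2 - 5*c*10 = -2 - 50*c)
p(1413, s(28)) + T(1432) = (-2 - 550*28) + (1/47)*1432*(48 + 47*1432) = (-2 - 50*308) + (1/47)*1432*(48 + 67304) = (-2 - 15400) + (1/47)*1432*67352 = -15402 + 96448064/47 = 95724170/47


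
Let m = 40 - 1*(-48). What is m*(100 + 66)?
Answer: 14608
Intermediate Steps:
m = 88 (m = 40 + 48 = 88)
m*(100 + 66) = 88*(100 + 66) = 88*166 = 14608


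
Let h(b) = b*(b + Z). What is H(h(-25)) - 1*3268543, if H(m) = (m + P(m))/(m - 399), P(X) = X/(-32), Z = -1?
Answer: -13126458613/4016 ≈ -3.2685e+6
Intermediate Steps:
h(b) = b*(-1 + b) (h(b) = b*(b - 1) = b*(-1 + b))
P(X) = -X/32 (P(X) = X*(-1/32) = -X/32)
H(m) = 31*m/(32*(-399 + m)) (H(m) = (m - m/32)/(m - 399) = (31*m/32)/(-399 + m) = 31*m/(32*(-399 + m)))
H(h(-25)) - 1*3268543 = 31*(-25*(-1 - 25))/(32*(-399 - 25*(-1 - 25))) - 1*3268543 = 31*(-25*(-26))/(32*(-399 - 25*(-26))) - 3268543 = (31/32)*650/(-399 + 650) - 3268543 = (31/32)*650/251 - 3268543 = (31/32)*650*(1/251) - 3268543 = 10075/4016 - 3268543 = -13126458613/4016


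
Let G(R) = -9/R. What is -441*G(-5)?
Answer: -3969/5 ≈ -793.80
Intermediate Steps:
-441*G(-5) = -(-3969)/(-5) = -(-3969)*(-1)/5 = -441*9/5 = -3969/5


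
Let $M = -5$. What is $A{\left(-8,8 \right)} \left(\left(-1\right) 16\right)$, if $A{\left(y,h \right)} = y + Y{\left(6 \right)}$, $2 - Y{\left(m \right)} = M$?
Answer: $16$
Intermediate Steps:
$Y{\left(m \right)} = 7$ ($Y{\left(m \right)} = 2 - -5 = 2 + 5 = 7$)
$A{\left(y,h \right)} = 7 + y$ ($A{\left(y,h \right)} = y + 7 = 7 + y$)
$A{\left(-8,8 \right)} \left(\left(-1\right) 16\right) = \left(7 - 8\right) \left(\left(-1\right) 16\right) = \left(-1\right) \left(-16\right) = 16$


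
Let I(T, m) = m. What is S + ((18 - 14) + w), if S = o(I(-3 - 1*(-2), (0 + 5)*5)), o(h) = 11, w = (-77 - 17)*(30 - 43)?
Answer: 1237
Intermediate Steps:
w = 1222 (w = -94*(-13) = 1222)
S = 11
S + ((18 - 14) + w) = 11 + ((18 - 14) + 1222) = 11 + (4 + 1222) = 11 + 1226 = 1237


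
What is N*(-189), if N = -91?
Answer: 17199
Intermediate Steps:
N*(-189) = -91*(-189) = 17199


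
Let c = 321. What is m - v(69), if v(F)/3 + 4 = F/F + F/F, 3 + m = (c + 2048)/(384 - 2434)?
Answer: 3781/2050 ≈ 1.8444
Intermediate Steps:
m = -8519/2050 (m = -3 + (321 + 2048)/(384 - 2434) = -3 + 2369/(-2050) = -3 + 2369*(-1/2050) = -3 - 2369/2050 = -8519/2050 ≈ -4.1556)
v(F) = -6 (v(F) = -12 + 3*(F/F + F/F) = -12 + 3*(1 + 1) = -12 + 3*2 = -12 + 6 = -6)
m - v(69) = -8519/2050 - 1*(-6) = -8519/2050 + 6 = 3781/2050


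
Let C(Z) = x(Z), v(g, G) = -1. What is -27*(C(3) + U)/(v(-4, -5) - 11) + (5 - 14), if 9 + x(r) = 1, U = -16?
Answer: -63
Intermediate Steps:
x(r) = -8 (x(r) = -9 + 1 = -8)
C(Z) = -8
-27*(C(3) + U)/(v(-4, -5) - 11) + (5 - 14) = -27*(-8 - 16)/(-1 - 11) + (5 - 14) = -(-648)/(-12) - 9 = -(-648)*(-1)/12 - 9 = -27*2 - 9 = -54 - 9 = -63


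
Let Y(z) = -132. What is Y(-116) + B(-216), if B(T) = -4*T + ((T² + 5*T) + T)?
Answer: 46092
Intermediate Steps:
B(T) = T² + 2*T (B(T) = -4*T + (T² + 6*T) = T² + 2*T)
Y(-116) + B(-216) = -132 - 216*(2 - 216) = -132 - 216*(-214) = -132 + 46224 = 46092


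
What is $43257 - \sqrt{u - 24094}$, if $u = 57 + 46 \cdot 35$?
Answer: $43257 - i \sqrt{22427} \approx 43257.0 - 149.76 i$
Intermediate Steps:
$u = 1667$ ($u = 57 + 1610 = 1667$)
$43257 - \sqrt{u - 24094} = 43257 - \sqrt{1667 - 24094} = 43257 - \sqrt{-22427} = 43257 - i \sqrt{22427}$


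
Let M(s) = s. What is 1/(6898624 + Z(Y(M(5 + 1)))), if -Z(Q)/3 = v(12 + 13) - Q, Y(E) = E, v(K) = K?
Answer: 1/6898567 ≈ 1.4496e-7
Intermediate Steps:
Z(Q) = -75 + 3*Q (Z(Q) = -3*((12 + 13) - Q) = -3*(25 - Q) = -75 + 3*Q)
1/(6898624 + Z(Y(M(5 + 1)))) = 1/(6898624 + (-75 + 3*(5 + 1))) = 1/(6898624 + (-75 + 3*6)) = 1/(6898624 + (-75 + 18)) = 1/(6898624 - 57) = 1/6898567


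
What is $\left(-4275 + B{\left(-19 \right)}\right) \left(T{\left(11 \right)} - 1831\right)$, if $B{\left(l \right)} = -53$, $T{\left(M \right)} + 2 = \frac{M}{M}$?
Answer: $7928896$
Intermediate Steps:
$T{\left(M \right)} = -1$ ($T{\left(M \right)} = -2 + \frac{M}{M} = -2 + 1 = -1$)
$\left(-4275 + B{\left(-19 \right)}\right) \left(T{\left(11 \right)} - 1831\right) = \left(-4275 - 53\right) \left(-1 - 1831\right) = \left(-4328\right) \left(-1832\right) = 7928896$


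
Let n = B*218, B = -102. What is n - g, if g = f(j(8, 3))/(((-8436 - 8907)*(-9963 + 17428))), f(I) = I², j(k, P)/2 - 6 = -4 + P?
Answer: -575758949344/25893099 ≈ -22236.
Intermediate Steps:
j(k, P) = 4 + 2*P (j(k, P) = 12 + 2*(-4 + P) = 12 + (-8 + 2*P) = 4 + 2*P)
n = -22236 (n = -102*218 = -22236)
g = -20/25893099 (g = (4 + 2*3)²/(((-8436 - 8907)*(-9963 + 17428))) = (4 + 6)²/((-17343*7465)) = 10²/(-129465495) = 100*(-1/129465495) = -20/25893099 ≈ -7.7241e-7)
n - g = -22236 - 1*(-20/25893099) = -22236 + 20/25893099 = -575758949344/25893099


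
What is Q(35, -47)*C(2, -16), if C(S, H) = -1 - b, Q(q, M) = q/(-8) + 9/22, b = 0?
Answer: 349/88 ≈ 3.9659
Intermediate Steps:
Q(q, M) = 9/22 - q/8 (Q(q, M) = q*(-1/8) + 9*(1/22) = -q/8 + 9/22 = 9/22 - q/8)
C(S, H) = -1 (C(S, H) = -1 - 1*0 = -1 + 0 = -1)
Q(35, -47)*C(2, -16) = (9/22 - 1/8*35)*(-1) = (9/22 - 35/8)*(-1) = -349/88*(-1) = 349/88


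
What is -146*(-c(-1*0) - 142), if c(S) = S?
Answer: 20732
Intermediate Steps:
-146*(-c(-1*0) - 142) = -146*(-(-1)*0 - 142) = -146*(-1*0 - 142) = -146*(0 - 142) = -146*(-142) = 20732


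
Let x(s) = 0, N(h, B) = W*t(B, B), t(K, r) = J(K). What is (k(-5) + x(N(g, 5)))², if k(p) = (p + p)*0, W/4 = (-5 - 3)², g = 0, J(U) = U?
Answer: 0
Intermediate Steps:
t(K, r) = K
W = 256 (W = 4*(-5 - 3)² = 4*(-8)² = 4*64 = 256)
N(h, B) = 256*B
k(p) = 0 (k(p) = (2*p)*0 = 0)
(k(-5) + x(N(g, 5)))² = (0 + 0)² = 0² = 0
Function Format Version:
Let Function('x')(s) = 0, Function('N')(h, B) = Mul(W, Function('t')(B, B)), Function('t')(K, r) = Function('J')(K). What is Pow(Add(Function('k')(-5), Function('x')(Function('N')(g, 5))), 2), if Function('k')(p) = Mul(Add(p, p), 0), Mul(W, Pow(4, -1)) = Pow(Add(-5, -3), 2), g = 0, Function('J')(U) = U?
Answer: 0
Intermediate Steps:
Function('t')(K, r) = K
W = 256 (W = Mul(4, Pow(Add(-5, -3), 2)) = Mul(4, Pow(-8, 2)) = Mul(4, 64) = 256)
Function('N')(h, B) = Mul(256, B)
Function('k')(p) = 0 (Function('k')(p) = Mul(Mul(2, p), 0) = 0)
Pow(Add(Function('k')(-5), Function('x')(Function('N')(g, 5))), 2) = Pow(Add(0, 0), 2) = Pow(0, 2) = 0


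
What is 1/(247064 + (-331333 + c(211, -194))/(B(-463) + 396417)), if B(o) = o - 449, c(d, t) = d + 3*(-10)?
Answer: 131835/32571572056 ≈ 4.0475e-6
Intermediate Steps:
c(d, t) = -30 + d (c(d, t) = d - 30 = -30 + d)
B(o) = -449 + o
1/(247064 + (-331333 + c(211, -194))/(B(-463) + 396417)) = 1/(247064 + (-331333 + (-30 + 211))/((-449 - 463) + 396417)) = 1/(247064 + (-331333 + 181)/(-912 + 396417)) = 1/(247064 - 331152/395505) = 1/(247064 - 331152*1/395505) = 1/(247064 - 110384/131835) = 1/(32571572056/131835) = 131835/32571572056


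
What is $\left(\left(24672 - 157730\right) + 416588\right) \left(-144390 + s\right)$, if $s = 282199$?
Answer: $39072985770$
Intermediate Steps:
$\left(\left(24672 - 157730\right) + 416588\right) \left(-144390 + s\right) = \left(\left(24672 - 157730\right) + 416588\right) \left(-144390 + 282199\right) = \left(\left(24672 - 157730\right) + 416588\right) 137809 = \left(-133058 + 416588\right) 137809 = 283530 \cdot 137809 = 39072985770$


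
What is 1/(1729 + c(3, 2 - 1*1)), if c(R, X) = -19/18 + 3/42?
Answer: 63/108865 ≈ 0.00057870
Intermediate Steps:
c(R, X) = -62/63 (c(R, X) = -19*1/18 + 3*(1/42) = -19/18 + 1/14 = -62/63)
1/(1729 + c(3, 2 - 1*1)) = 1/(1729 - 62/63) = 1/(108865/63) = 63/108865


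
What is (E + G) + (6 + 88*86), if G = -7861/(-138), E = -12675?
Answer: -696077/138 ≈ -5044.0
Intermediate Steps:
G = 7861/138 (G = -7861*(-1/138) = 7861/138 ≈ 56.964)
(E + G) + (6 + 88*86) = (-12675 + 7861/138) + (6 + 88*86) = -1741289/138 + (6 + 7568) = -1741289/138 + 7574 = -696077/138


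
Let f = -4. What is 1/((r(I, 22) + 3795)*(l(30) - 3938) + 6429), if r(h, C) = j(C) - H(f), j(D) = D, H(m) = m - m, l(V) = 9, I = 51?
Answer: -1/14990564 ≈ -6.6709e-8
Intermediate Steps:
H(m) = 0
r(h, C) = C (r(h, C) = C - 1*0 = C + 0 = C)
1/((r(I, 22) + 3795)*(l(30) - 3938) + 6429) = 1/((22 + 3795)*(9 - 3938) + 6429) = 1/(3817*(-3929) + 6429) = 1/(-14996993 + 6429) = 1/(-14990564) = -1/14990564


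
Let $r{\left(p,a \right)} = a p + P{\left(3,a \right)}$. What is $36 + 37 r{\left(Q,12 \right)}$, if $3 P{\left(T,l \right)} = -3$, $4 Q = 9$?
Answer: $998$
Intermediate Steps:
$Q = \frac{9}{4}$ ($Q = \frac{1}{4} \cdot 9 = \frac{9}{4} \approx 2.25$)
$P{\left(T,l \right)} = -1$ ($P{\left(T,l \right)} = \frac{1}{3} \left(-3\right) = -1$)
$r{\left(p,a \right)} = -1 + a p$ ($r{\left(p,a \right)} = a p - 1 = -1 + a p$)
$36 + 37 r{\left(Q,12 \right)} = 36 + 37 \left(-1 + 12 \cdot \frac{9}{4}\right) = 36 + 37 \left(-1 + 27\right) = 36 + 37 \cdot 26 = 36 + 962 = 998$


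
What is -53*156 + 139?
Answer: -8129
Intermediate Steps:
-53*156 + 139 = -8268 + 139 = -8129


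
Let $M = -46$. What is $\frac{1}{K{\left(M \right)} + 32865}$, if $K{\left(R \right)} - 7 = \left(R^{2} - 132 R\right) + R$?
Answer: $\frac{1}{41014} \approx 2.4382 \cdot 10^{-5}$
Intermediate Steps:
$K{\left(R \right)} = 7 + R^{2} - 131 R$ ($K{\left(R \right)} = 7 + \left(\left(R^{2} - 132 R\right) + R\right) = 7 + \left(R^{2} - 131 R\right) = 7 + R^{2} - 131 R$)
$\frac{1}{K{\left(M \right)} + 32865} = \frac{1}{\left(7 + \left(-46\right)^{2} - -6026\right) + 32865} = \frac{1}{\left(7 + 2116 + 6026\right) + 32865} = \frac{1}{8149 + 32865} = \frac{1}{41014}$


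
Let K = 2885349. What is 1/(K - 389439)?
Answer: 1/2495910 ≈ 4.0066e-7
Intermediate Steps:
1/(K - 389439) = 1/(2885349 - 389439) = 1/2495910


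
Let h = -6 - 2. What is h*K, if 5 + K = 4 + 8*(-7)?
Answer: 456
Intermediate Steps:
K = -57 (K = -5 + (4 + 8*(-7)) = -5 + (4 - 56) = -5 - 52 = -57)
h = -8
h*K = -8*(-57) = 456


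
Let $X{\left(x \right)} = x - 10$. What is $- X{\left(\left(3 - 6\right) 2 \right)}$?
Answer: $16$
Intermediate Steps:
$X{\left(x \right)} = -10 + x$ ($X{\left(x \right)} = x - 10 = -10 + x$)
$- X{\left(\left(3 - 6\right) 2 \right)} = - (-10 + \left(3 - 6\right) 2) = - (-10 - 6) = \left(-1\right) \left(-16\right) = 16$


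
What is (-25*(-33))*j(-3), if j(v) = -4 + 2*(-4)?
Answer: -9900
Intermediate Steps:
j(v) = -12 (j(v) = -4 - 8 = -12)
(-25*(-33))*j(-3) = -25*(-33)*(-12) = 825*(-12) = -9900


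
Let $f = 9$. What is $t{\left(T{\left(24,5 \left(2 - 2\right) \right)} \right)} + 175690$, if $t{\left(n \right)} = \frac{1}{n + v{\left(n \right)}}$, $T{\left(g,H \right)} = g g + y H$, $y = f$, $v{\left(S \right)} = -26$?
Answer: $\frac{96629501}{550} \approx 1.7569 \cdot 10^{5}$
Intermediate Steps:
$y = 9$
$T{\left(g,H \right)} = g^{2} + 9 H$ ($T{\left(g,H \right)} = g g + 9 H = g^{2} + 9 H$)
$t{\left(n \right)} = \frac{1}{-26 + n}$ ($t{\left(n \right)} = \frac{1}{n - 26} = \frac{1}{-26 + n}$)
$t{\left(T{\left(24,5 \left(2 - 2\right) \right)} \right)} + 175690 = \frac{1}{-26 + \left(24^{2} + 9 \cdot 5 \left(2 - 2\right)\right)} + 175690 = \frac{1}{-26 + \left(576 + 9 \cdot 5 \cdot 0\right)} + 175690 = \frac{1}{-26 + \left(576 + 9 \cdot 0\right)} + 175690 = \frac{1}{-26 + \left(576 + 0\right)} + 175690 = \frac{1}{-26 + 576} + 175690 = \frac{1}{550} + 175690 = \frac{96629501}{550}$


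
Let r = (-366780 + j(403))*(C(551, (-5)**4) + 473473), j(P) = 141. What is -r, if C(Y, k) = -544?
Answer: 173394215631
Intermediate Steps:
r = -173394215631 (r = (-366780 + 141)*(-544 + 473473) = -366639*472929 = -173394215631)
-r = -1*(-173394215631) = 173394215631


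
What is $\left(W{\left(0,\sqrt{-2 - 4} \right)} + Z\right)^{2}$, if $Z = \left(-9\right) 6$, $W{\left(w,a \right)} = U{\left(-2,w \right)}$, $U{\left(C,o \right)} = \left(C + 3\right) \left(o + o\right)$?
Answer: $2916$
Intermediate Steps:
$U{\left(C,o \right)} = 2 o \left(3 + C\right)$ ($U{\left(C,o \right)} = \left(3 + C\right) 2 o = 2 o \left(3 + C\right)$)
$W{\left(w,a \right)} = 2 w$ ($W{\left(w,a \right)} = 2 w \left(3 - 2\right) = 2 w 1 = 2 w$)
$Z = -54$
$\left(W{\left(0,\sqrt{-2 - 4} \right)} + Z\right)^{2} = \left(2 \cdot 0 - 54\right)^{2} = \left(0 - 54\right)^{2} = \left(-54\right)^{2} = 2916$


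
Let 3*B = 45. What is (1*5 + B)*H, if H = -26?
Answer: -520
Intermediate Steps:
B = 15 (B = (⅓)*45 = 15)
(1*5 + B)*H = (1*5 + 15)*(-26) = (5 + 15)*(-26) = 20*(-26) = -520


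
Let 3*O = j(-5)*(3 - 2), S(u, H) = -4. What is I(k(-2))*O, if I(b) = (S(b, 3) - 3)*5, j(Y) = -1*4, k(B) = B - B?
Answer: 140/3 ≈ 46.667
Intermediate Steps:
k(B) = 0
j(Y) = -4
O = -4/3 (O = (-4*(3 - 2))/3 = (-4*1)/3 = (1/3)*(-4) = -4/3 ≈ -1.3333)
I(b) = -35 (I(b) = (-4 - 3)*5 = -7*5 = -35)
I(k(-2))*O = -35*(-4/3) = 140/3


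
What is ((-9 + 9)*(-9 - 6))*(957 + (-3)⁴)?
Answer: 0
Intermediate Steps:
((-9 + 9)*(-9 - 6))*(957 + (-3)⁴) = (0*(-15))*(957 + 81) = 0*1038 = 0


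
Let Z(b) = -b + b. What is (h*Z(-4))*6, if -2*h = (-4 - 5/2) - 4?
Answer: 0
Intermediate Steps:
Z(b) = 0
h = 21/4 (h = -((-4 - 5/2) - 4)/2 = -(-13/2 - 4)/2 = -½*(-21/2) = 21/4 ≈ 5.2500)
(h*Z(-4))*6 = ((21/4)*0)*6 = 0*6 = 0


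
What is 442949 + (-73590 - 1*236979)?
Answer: 132380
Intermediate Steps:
442949 + (-73590 - 1*236979) = 442949 + (-73590 - 236979) = 442949 - 310569 = 132380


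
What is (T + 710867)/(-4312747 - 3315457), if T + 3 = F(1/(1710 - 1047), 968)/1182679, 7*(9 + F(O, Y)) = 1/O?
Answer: -1471266868298/15788004187403 ≈ -0.093189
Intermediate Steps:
F(O, Y) = -9 + 1/(7*O)
T = -24835659/8278753 (T = -3 + (-9 + 1/(7*(1/(1710 - 1047))))/1182679 = -3 + (-9 + 1/(7*(1/663)))*(1/1182679) = -3 + (-9 + (⅐)*663)*(1/1182679) = -3 + (-9 + 663/7)*(1/1182679) = -3 + (600/7)*(1/1182679) = -3 + 600/8278753 = -24835659/8278753 ≈ -2.9999)
(T + 710867)/(-4312747 - 3315457) = (-24835659/8278753 + 710867)/(-4312747 - 3315457) = (5885067473192/8278753)/(-7628204) = (5885067473192/8278753)*(-1/7628204) = -1471266868298/15788004187403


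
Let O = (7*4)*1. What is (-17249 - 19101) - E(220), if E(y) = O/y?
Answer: -1999257/55 ≈ -36350.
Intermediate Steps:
O = 28 (O = 28*1 = 28)
E(y) = 28/y
(-17249 - 19101) - E(220) = (-17249 - 19101) - 28/220 = -36350 - 28/220 = -36350 - 1*7/55 = -36350 - 7/55 = -1999257/55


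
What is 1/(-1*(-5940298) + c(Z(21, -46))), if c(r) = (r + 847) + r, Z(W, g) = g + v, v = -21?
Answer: 1/5941011 ≈ 1.6832e-7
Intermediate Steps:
Z(W, g) = -21 + g (Z(W, g) = g - 21 = -21 + g)
c(r) = 847 + 2*r (c(r) = (847 + r) + r = 847 + 2*r)
1/(-1*(-5940298) + c(Z(21, -46))) = 1/(-1*(-5940298) + (847 + 2*(-21 - 46))) = 1/(5940298 + (847 + 2*(-67))) = 1/(5940298 + (847 - 134)) = 1/(5940298 + 713) = 1/5941011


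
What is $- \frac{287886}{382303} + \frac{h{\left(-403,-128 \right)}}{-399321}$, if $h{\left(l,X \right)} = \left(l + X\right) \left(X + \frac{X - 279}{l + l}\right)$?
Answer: $- \frac{12613074907201}{13671695856442} \approx -0.92257$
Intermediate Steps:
$h{\left(l,X \right)} = \left(X + l\right) \left(X + \frac{-279 + X}{2 l}\right)$
$- \frac{287886}{382303} + \frac{h{\left(-403,-128 \right)}}{-399321} = - \frac{287886}{382303} + \frac{\frac{1}{2} \frac{1}{-403} \left(\left(-128\right)^{2} - -35712 - 403 \left(-279 - 128 + 2 \left(-128\right)^{2} + 2 \left(-128\right) \left(-403\right)\right)\right)}{-399321} = \left(-287886\right) \frac{1}{382303} + \frac{1}{2} \left(- \frac{1}{403}\right) \left(16384 + 35712 - 403 \left(-279 - 128 + 2 \cdot 16384 + 103168\right)\right) \left(- \frac{1}{399321}\right) = - \frac{287886}{382303} + \frac{1}{2} \left(- \frac{1}{403}\right) \left(16384 + 35712 - 403 \left(-279 - 128 + 32768 + 103168\right)\right) \left(- \frac{1}{399321}\right) = - \frac{287886}{382303} + \frac{1}{2} \left(- \frac{1}{403}\right) \left(16384 + 35712 - 54618187\right) \left(- \frac{1}{399321}\right) = - \frac{287886}{382303} + \frac{1}{2} \left(- \frac{1}{403}\right) \left(-54566091\right) \left(- \frac{1}{399321}\right) = - \frac{287886}{382303} + \frac{54566091}{806} \left(- \frac{1}{399321}\right) = - \frac{287886}{382303} - \frac{6062899}{35761414} = - \frac{12613074907201}{13671695856442}$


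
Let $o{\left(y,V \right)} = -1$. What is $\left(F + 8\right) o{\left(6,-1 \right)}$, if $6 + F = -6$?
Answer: $4$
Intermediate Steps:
$F = -12$ ($F = -6 - 6 = -12$)
$\left(F + 8\right) o{\left(6,-1 \right)} = \left(-12 + 8\right) \left(-1\right) = \left(-4\right) \left(-1\right) = 4$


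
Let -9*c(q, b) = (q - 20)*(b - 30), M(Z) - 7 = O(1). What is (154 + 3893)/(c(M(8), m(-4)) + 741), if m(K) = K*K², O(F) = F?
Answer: 12141/1847 ≈ 6.5734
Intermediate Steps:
M(Z) = 8 (M(Z) = 7 + 1 = 8)
m(K) = K³
c(q, b) = -(-30 + b)*(-20 + q)/9 (c(q, b) = -(q - 20)*(b - 30)/9 = -(-20 + q)*(-30 + b)/9 = -(-30 + b)*(-20 + q)/9)
(154 + 3893)/(c(M(8), m(-4)) + 741) = (154 + 3893)/((-200/3 + (10/3)*8 + (20/9)*(-4)³ - ⅑*(-4)³*8) + 741) = 4047/((-200/3 + 80/3 + (20/9)*(-64) - ⅑*(-64)*8) + 741) = 4047/((-200/3 + 80/3 - 1280/9 + 512/9) + 741) = 4047/(-376/3 + 741) = 4047/(1847/3) = 4047*(3/1847) = 12141/1847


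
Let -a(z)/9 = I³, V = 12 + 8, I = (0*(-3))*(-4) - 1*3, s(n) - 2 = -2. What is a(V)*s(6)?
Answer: 0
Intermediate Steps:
s(n) = 0 (s(n) = 2 - 2 = 0)
I = -3 (I = 0*(-4) - 3 = 0 - 3 = -3)
V = 20
a(z) = 243 (a(z) = -9*(-3)³ = -9*(-27) = 243)
a(V)*s(6) = 243*0 = 0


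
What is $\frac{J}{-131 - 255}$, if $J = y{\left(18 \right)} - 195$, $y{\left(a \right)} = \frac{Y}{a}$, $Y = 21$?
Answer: $\frac{1163}{2316} \approx 0.50216$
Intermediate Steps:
$y{\left(a \right)} = \frac{21}{a}$
$J = - \frac{1163}{6}$ ($J = \frac{21}{18} - 195 = 21 \cdot \frac{1}{18} - 195 = \frac{7}{6} - 195 = - \frac{1163}{6} \approx -193.83$)
$\frac{J}{-131 - 255} = - \frac{1163}{6 \left(-131 - 255\right)} = - \frac{1163}{6 \left(-386\right)} = \left(- \frac{1163}{6}\right) \left(- \frac{1}{386}\right) = \frac{1163}{2316}$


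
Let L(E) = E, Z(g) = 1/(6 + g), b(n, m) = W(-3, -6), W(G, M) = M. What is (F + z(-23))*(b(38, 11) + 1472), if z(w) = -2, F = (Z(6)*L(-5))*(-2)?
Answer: -5131/3 ≈ -1710.3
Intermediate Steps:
b(n, m) = -6
F = ⅚ (F = (-5/(6 + 6))*(-2) = (-5/12)*(-2) = ((1/12)*(-5))*(-2) = -5/12*(-2) = ⅚ ≈ 0.83333)
(F + z(-23))*(b(38, 11) + 1472) = (⅚ - 2)*(-6 + 1472) = -7/6*1466 = -5131/3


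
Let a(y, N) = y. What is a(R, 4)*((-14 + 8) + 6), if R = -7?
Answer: 0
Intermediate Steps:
a(R, 4)*((-14 + 8) + 6) = -7*((-14 + 8) + 6) = -7*(-6 + 6) = -7*0 = 0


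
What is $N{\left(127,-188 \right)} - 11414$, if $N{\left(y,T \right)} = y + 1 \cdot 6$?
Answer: $-11281$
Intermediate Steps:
$N{\left(y,T \right)} = 6 + y$ ($N{\left(y,T \right)} = y + 6 = 6 + y$)
$N{\left(127,-188 \right)} - 11414 = \left(6 + 127\right) - 11414 = 133 - 11414 = -11281$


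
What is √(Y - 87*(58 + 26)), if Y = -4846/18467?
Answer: I*√2492337381494/18467 ≈ 85.488*I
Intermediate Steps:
Y = -4846/18467 (Y = -4846*1/18467 = -4846/18467 ≈ -0.26241)
√(Y - 87*(58 + 26)) = √(-4846/18467 - 87*(58 + 26)) = √(-4846/18467 - 87*84) = √(-4846/18467 - 7308) = √(-134961682/18467) = I*√2492337381494/18467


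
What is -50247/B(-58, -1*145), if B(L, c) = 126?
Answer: -5583/14 ≈ -398.79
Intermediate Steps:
-50247/B(-58, -1*145) = -50247/126 = -50247*1/126 = -5583/14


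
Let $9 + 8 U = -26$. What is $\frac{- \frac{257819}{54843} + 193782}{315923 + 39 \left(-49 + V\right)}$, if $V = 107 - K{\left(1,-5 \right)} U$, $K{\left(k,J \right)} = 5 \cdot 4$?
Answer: $\frac{21254656814}{35274743385} \approx 0.60255$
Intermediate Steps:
$U = - \frac{35}{8}$ ($U = - \frac{9}{8} + \frac{1}{8} \left(-26\right) = - \frac{9}{8} - \frac{13}{4} = - \frac{35}{8} \approx -4.375$)
$K{\left(k,J \right)} = 20$
$V = \frac{389}{2}$ ($V = 107 - 20 \left(- \frac{35}{8}\right) = 107 - - \frac{175}{2} = 107 + \frac{175}{2} = \frac{389}{2} \approx 194.5$)
$\frac{- \frac{257819}{54843} + 193782}{315923 + 39 \left(-49 + V\right)} = \frac{- \frac{257819}{54843} + 193782}{315923 + 39 \left(-49 + \frac{389}{2}\right)} = \frac{\left(-257819\right) \frac{1}{54843} + 193782}{315923 + 39 \cdot \frac{291}{2}} = \frac{- \frac{257819}{54843} + 193782}{315923 + \frac{11349}{2}} = \frac{10627328407}{54843 \cdot \frac{643195}{2}} = \frac{10627328407}{54843} \cdot \frac{2}{643195} = \frac{21254656814}{35274743385}$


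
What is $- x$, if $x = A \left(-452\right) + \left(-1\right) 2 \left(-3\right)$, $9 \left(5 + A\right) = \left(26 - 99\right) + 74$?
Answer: $- \frac{19942}{9} \approx -2215.8$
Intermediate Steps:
$A = - \frac{44}{9}$ ($A = -5 + \frac{\left(26 - 99\right) + 74}{9} = -5 + \frac{-73 + 74}{9} = -5 + \frac{1}{9} \cdot 1 = -5 + \frac{1}{9} = - \frac{44}{9} \approx -4.8889$)
$x = \frac{19942}{9}$ ($x = \left(- \frac{44}{9}\right) \left(-452\right) + \left(-1\right) 2 \left(-3\right) = \frac{19888}{9} - -6 = \frac{19888}{9} + 6 = \frac{19942}{9} \approx 2215.8$)
$- x = \left(-1\right) \frac{19942}{9} = - \frac{19942}{9}$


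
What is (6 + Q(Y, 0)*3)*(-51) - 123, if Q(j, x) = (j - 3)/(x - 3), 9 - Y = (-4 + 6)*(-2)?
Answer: 81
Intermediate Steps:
Y = 13 (Y = 9 - (-4 + 6)*(-2) = 9 - 2*(-2) = 9 - 1*(-4) = 9 + 4 = 13)
Q(j, x) = (-3 + j)/(-3 + x)
(6 + Q(Y, 0)*3)*(-51) - 123 = (6 + ((-3 + 13)/(-3 + 0))*3)*(-51) - 123 = (6 + (10/(-3))*3)*(-51) - 123 = (6 - ⅓*10*3)*(-51) - 123 = (6 - 10/3*3)*(-51) - 123 = (6 - 10)*(-51) - 123 = -4*(-51) - 123 = 204 - 123 = 81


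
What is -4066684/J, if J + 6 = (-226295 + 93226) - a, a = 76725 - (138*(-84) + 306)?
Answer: 2033342/110543 ≈ 18.394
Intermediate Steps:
a = 88011 (a = 76725 - (-11592 + 306) = 76725 - 1*(-11286) = 76725 + 11286 = 88011)
J = -221086 (J = -6 + ((-226295 + 93226) - 1*88011) = -6 + (-133069 - 88011) = -6 - 221080 = -221086)
-4066684/J = -4066684/(-221086) = -4066684*(-1/221086) = 2033342/110543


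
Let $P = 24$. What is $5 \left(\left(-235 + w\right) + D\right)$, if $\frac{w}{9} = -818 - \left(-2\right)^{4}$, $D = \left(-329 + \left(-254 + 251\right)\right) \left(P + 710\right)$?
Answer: $-1257145$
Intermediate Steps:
$D = -243688$ ($D = \left(-329 + \left(-254 + 251\right)\right) \left(24 + 710\right) = \left(-329 - 3\right) 734 = \left(-332\right) 734 = -243688$)
$w = -7506$ ($w = 9 \left(-818 - \left(-2\right)^{4}\right) = 9 \left(-818 - 16\right) = 9 \left(-834\right) = -7506$)
$5 \left(\left(-235 + w\right) + D\right) = 5 \left(\left(-235 - 7506\right) - 243688\right) = 5 \left(-7741 - 243688\right) = 5 \left(-251429\right) = -1257145$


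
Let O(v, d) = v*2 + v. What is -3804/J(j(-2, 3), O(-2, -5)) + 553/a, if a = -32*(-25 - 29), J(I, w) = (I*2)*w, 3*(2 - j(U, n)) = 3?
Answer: 548329/1728 ≈ 317.32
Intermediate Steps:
O(v, d) = 3*v (O(v, d) = 2*v + v = 3*v)
j(U, n) = 1 (j(U, n) = 2 - ⅓*3 = 2 - 1 = 1)
J(I, w) = 2*I*w (J(I, w) = (2*I)*w = 2*I*w)
a = 1728 (a = -32*(-54) = 1728)
-3804/J(j(-2, 3), O(-2, -5)) + 553/a = -3804/(2*1*(3*(-2))) + 553/1728 = -3804/(2*1*(-6)) + 553*(1/1728) = -3804/(-12) + 553/1728 = -3804*(-1/12) + 553/1728 = 317 + 553/1728 = 548329/1728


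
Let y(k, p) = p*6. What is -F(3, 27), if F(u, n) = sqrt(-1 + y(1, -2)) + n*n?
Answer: -729 - I*sqrt(13) ≈ -729.0 - 3.6056*I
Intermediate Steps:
y(k, p) = 6*p
F(u, n) = n**2 + I*sqrt(13) (F(u, n) = sqrt(-1 + 6*(-2)) + n*n = sqrt(-1 - 12) + n**2 = sqrt(-13) + n**2 = I*sqrt(13) + n**2 = n**2 + I*sqrt(13))
-F(3, 27) = -(27**2 + I*sqrt(13)) = -(729 + I*sqrt(13)) = -729 - I*sqrt(13)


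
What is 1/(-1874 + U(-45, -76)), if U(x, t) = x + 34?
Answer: -1/1885 ≈ -0.00053050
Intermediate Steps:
U(x, t) = 34 + x
1/(-1874 + U(-45, -76)) = 1/(-1874 + (34 - 45)) = 1/(-1874 - 11) = 1/(-1885) = -1/1885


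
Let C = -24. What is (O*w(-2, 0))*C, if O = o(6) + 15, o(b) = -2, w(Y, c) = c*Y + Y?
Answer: 624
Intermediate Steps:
w(Y, c) = Y + Y*c (w(Y, c) = Y*c + Y = Y + Y*c)
O = 13 (O = -2 + 15 = 13)
(O*w(-2, 0))*C = (13*(-2*(1 + 0)))*(-24) = (13*(-2*1))*(-24) = (13*(-2))*(-24) = -26*(-24) = 624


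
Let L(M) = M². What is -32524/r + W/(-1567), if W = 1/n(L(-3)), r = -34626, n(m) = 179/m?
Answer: 4561221349/4856175309 ≈ 0.93926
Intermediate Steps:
W = 9/179 (W = 1/(179/((-3)²)) = 1/(179/9) = 9/179 ≈ 0.050279)
-32524/r + W/(-1567) = -32524/(-34626) + (9/179)/(-1567) = -32524*(-1/34626) + (9/179)*(-1/1567) = 16262/17313 - 9/280493 = 4561221349/4856175309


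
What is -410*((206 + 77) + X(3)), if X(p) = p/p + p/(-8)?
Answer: -465145/4 ≈ -1.1629e+5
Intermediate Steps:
X(p) = 1 - p/8 (X(p) = 1 + p*(-1/8) = 1 - p/8)
-410*((206 + 77) + X(3)) = -410*((206 + 77) + (1 - 1/8*3)) = -410*(283 + (1 - 3/8)) = -410*(283 + 5/8) = -410*2269/8 = -465145/4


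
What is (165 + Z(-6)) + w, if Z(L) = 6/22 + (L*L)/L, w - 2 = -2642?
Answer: -27288/11 ≈ -2480.7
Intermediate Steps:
w = -2640 (w = 2 - 2642 = -2640)
Z(L) = 3/11 + L (Z(L) = 6*(1/22) + L²/L = 3/11 + L)
(165 + Z(-6)) + w = (165 + (3/11 - 6)) - 2640 = (165 - 63/11) - 2640 = 1752/11 - 2640 = -27288/11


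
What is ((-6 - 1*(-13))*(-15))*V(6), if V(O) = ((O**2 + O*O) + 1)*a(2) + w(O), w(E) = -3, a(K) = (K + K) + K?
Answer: -45675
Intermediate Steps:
a(K) = 3*K (a(K) = 2*K + K = 3*K)
V(O) = 3 + 12*O**2 (V(O) = ((O**2 + O*O) + 1)*(3*2) - 3 = ((O**2 + O**2) + 1)*6 - 3 = (2*O**2 + 1)*6 - 3 = (1 + 2*O**2)*6 - 3 = (6 + 12*O**2) - 3 = 3 + 12*O**2)
((-6 - 1*(-13))*(-15))*V(6) = ((-6 - 1*(-13))*(-15))*(3 + 12*6**2) = ((-6 + 13)*(-15))*(3 + 12*36) = (7*(-15))*(3 + 432) = -105*435 = -45675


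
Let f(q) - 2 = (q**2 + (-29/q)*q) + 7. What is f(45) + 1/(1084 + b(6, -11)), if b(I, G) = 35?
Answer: 2243596/1119 ≈ 2005.0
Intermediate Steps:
f(q) = -20 + q**2 (f(q) = 2 + ((q**2 + (-29/q)*q) + 7) = 2 + ((q**2 - 29) + 7) = 2 + ((-29 + q**2) + 7) = 2 + (-22 + q**2) = -20 + q**2)
f(45) + 1/(1084 + b(6, -11)) = (-20 + 45**2) + 1/(1084 + 35) = (-20 + 2025) + 1/1119 = 2005 + 1/1119 = 2243596/1119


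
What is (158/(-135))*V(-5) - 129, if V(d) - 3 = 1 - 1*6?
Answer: -17099/135 ≈ -126.66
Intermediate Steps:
V(d) = -2 (V(d) = 3 + (1 - 1*6) = 3 + (1 - 6) = 3 - 5 = -2)
(158/(-135))*V(-5) - 129 = (158/(-135))*(-2) - 129 = (158*(-1/135))*(-2) - 129 = -158/135*(-2) - 129 = 316/135 - 129 = -17099/135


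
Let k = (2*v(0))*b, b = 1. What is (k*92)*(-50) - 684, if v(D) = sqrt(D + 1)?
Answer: -9884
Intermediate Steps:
v(D) = sqrt(1 + D)
k = 2 (k = (2*sqrt(1 + 0))*1 = (2*sqrt(1))*1 = (2*1)*1 = 2*1 = 2)
(k*92)*(-50) - 684 = (2*92)*(-50) - 684 = 184*(-50) - 684 = -9200 - 684 = -9884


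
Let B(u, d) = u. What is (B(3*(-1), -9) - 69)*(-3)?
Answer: 216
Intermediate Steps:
(B(3*(-1), -9) - 69)*(-3) = (3*(-1) - 69)*(-3) = (-3 - 69)*(-3) = -72*(-3) = 216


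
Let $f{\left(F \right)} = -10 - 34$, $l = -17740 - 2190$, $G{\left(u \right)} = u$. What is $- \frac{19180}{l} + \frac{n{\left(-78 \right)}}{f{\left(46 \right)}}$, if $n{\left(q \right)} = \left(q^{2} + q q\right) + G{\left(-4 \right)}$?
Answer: $- \frac{6039615}{21923} \approx -275.49$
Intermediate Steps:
$l = -19930$ ($l = -17740 - 2190 = -19930$)
$f{\left(F \right)} = -44$ ($f{\left(F \right)} = -10 - 34 = -44$)
$n{\left(q \right)} = -4 + 2 q^{2}$ ($n{\left(q \right)} = \left(q^{2} + q q\right) - 4 = \left(q^{2} + q^{2}\right) - 4 = 2 q^{2} - 4 = -4 + 2 q^{2}$)
$- \frac{19180}{l} + \frac{n{\left(-78 \right)}}{f{\left(46 \right)}} = - \frac{19180}{-19930} + \frac{-4 + 2 \left(-78\right)^{2}}{-44} = \left(-19180\right) \left(- \frac{1}{19930}\right) + \left(-4 + 2 \cdot 6084\right) \left(- \frac{1}{44}\right) = \frac{1918}{1993} + \left(-4 + 12168\right) \left(- \frac{1}{44}\right) = \frac{1918}{1993} + 12164 \left(- \frac{1}{44}\right) = \frac{1918}{1993} - \frac{3041}{11} = - \frac{6039615}{21923}$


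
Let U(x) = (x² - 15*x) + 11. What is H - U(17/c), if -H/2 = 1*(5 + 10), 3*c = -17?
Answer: -95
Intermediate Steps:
c = -17/3 (c = (⅓)*(-17) = -17/3 ≈ -5.6667)
U(x) = 11 + x² - 15*x
H = -30 (H = -2*(5 + 10) = -2*15 = -30)
H - U(17/c) = -30 - (11 + (17/(-17/3))² - 255/(-17/3)) = -30 - (11 + (17*(-3/17))² - 255*(-3)/17) = -30 - (11 + (-3)² - 15*(-3)) = -30 - (11 + 9 + 45) = -30 - 1*65 = -30 - 65 = -95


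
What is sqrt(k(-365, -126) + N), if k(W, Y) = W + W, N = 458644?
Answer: sqrt(457914) ≈ 676.69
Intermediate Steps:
k(W, Y) = 2*W
sqrt(k(-365, -126) + N) = sqrt(2*(-365) + 458644) = sqrt(-730 + 458644) = sqrt(457914)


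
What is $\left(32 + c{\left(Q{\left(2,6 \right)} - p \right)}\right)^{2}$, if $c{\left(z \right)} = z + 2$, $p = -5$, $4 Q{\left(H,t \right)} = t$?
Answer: $\frac{6561}{4} \approx 1640.3$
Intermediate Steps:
$Q{\left(H,t \right)} = \frac{t}{4}$
$c{\left(z \right)} = 2 + z$
$\left(32 + c{\left(Q{\left(2,6 \right)} - p \right)}\right)^{2} = \left(32 + \left(2 + \left(\frac{1}{4} \cdot 6 - -5\right)\right)\right)^{2} = \left(32 + \left(2 + \left(\frac{3}{2} + 5\right)\right)\right)^{2} = \left(32 + \left(2 + \frac{13}{2}\right)\right)^{2} = \left(32 + \frac{17}{2}\right)^{2} = \left(\frac{81}{2}\right)^{2} = \frac{6561}{4}$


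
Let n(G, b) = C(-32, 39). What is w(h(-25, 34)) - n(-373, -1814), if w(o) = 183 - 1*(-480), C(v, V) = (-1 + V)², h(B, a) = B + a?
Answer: -781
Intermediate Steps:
w(o) = 663 (w(o) = 183 + 480 = 663)
n(G, b) = 1444 (n(G, b) = (-1 + 39)² = 38² = 1444)
w(h(-25, 34)) - n(-373, -1814) = 663 - 1*1444 = 663 - 1444 = -781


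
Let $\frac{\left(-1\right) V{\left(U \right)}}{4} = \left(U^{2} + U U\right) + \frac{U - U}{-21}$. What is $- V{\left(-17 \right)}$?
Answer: $2312$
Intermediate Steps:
$V{\left(U \right)} = - 8 U^{2}$ ($V{\left(U \right)} = - 4 \left(\left(U^{2} + U U\right) + \frac{U - U}{-21}\right) = - 4 \left(\left(U^{2} + U^{2}\right) + 0 \left(- \frac{1}{21}\right)\right) = - 4 \left(2 U^{2} + 0\right) = - 4 \cdot 2 U^{2} = - 8 U^{2}$)
$- V{\left(-17 \right)} = - \left(-8\right) \left(-17\right)^{2} = - \left(-8\right) 289 = \left(-1\right) \left(-2312\right) = 2312$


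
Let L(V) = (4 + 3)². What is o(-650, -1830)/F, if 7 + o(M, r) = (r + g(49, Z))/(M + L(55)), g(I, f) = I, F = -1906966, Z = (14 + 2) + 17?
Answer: 1213/573043283 ≈ 2.1168e-6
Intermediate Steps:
L(V) = 49 (L(V) = 7² = 49)
Z = 33 (Z = 16 + 17 = 33)
o(M, r) = -7 + (49 + r)/(49 + M) (o(M, r) = -7 + (r + 49)/(M + 49) = -7 + (49 + r)/(49 + M))
o(-650, -1830)/F = ((-294 - 1830 - 7*(-650))/(49 - 650))/(-1906966) = ((-294 - 1830 + 4550)/(-601))*(-1/1906966) = -1/601*2426*(-1/1906966) = -2426/601*(-1/1906966) = 1213/573043283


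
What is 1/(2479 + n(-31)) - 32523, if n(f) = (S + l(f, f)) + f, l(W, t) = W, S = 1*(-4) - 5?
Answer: -78315383/2408 ≈ -32523.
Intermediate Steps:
S = -9 (S = -4 - 5 = -9)
n(f) = -9 + 2*f (n(f) = (-9 + f) + f = -9 + 2*f)
1/(2479 + n(-31)) - 32523 = 1/(2479 + (-9 + 2*(-31))) - 32523 = 1/(2479 + (-9 - 62)) - 32523 = 1/(2479 - 71) - 32523 = 1/2408 - 32523 = -78315383/2408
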